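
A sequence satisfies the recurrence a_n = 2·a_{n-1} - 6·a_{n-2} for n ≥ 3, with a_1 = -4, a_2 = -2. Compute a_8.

a_3 = 20  a_4 = 52  a_5 = -16  a_6 = -344  a_7 = -592  a_8 = 880.

880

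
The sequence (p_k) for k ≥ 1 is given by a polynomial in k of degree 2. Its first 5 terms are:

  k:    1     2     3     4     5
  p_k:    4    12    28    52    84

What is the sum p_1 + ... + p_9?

996

1st diffs: 8, 16, 24, 32.
2nd diffs: 8, 8, 8 (constant).
Newton forward-difference form: p_k = 4 + 8·C(k-1,1) + 8·C(k-1,2).
Continuing: 124, 172, 228, 292.
Summing k = 1..9 (9 terms) gives 996.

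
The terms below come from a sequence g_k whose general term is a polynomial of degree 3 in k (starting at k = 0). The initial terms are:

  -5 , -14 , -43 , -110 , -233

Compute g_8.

-1645

1st diffs: -9, -29, -67, -123.
2nd diffs: -20, -38, -56.
3rd diffs: -18, -18 (constant).
Newton forward-difference form: g_k = -5 + (-9)·C(k,1) + (-20)·C(k,2) + (-18)·C(k,3).
At k = 8: k = 8, so g_8 = -5 - 72 - 560 - 1008 = -1645.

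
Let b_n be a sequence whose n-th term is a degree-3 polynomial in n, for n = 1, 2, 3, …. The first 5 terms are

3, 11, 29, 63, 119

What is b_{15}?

3209

1st diffs: 8, 18, 34, 56.
2nd diffs: 10, 16, 22.
3rd diffs: 6, 6 (constant).
Newton forward-difference form: b_n = 3 + 8·C(n-1,1) + 10·C(n-1,2) + 6·C(n-1,3).
At n = 15: n-1 = 14, so b_{15} = 3 + 112 + 910 + 2184 = 3209.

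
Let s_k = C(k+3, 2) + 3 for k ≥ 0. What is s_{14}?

139

C(17, 2) = 136, so s_{14} = 139.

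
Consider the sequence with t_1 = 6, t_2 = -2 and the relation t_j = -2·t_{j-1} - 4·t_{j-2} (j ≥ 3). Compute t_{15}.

t_3 = -20, t_4 = 48, t_5 = -16, …, t_{12} = -10240, t_{13} = 24576, t_{14} = -8192, t_{15} = -81920.

-81920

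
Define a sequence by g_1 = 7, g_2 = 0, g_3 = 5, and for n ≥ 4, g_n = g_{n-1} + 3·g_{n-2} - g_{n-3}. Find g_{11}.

681

Applying the relation repeatedly:
g_4 = -2;  g_5 = 13;  g_6 = 2;  g_7 = 43;  g_8 = 36;  g_9 = 163;  g_{10} = 228;  g_{11} = 681.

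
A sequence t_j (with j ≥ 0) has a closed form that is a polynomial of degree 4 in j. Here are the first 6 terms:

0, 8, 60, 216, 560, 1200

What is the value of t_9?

9720

1st diffs: 8, 52, 156, 344, 640.
2nd diffs: 44, 104, 188, 296.
3rd diffs: 60, 84, 108.
4th diffs: 24, 24 (constant).
Newton forward-difference form: t_j = 8·C(j,1) + 44·C(j,2) + 60·C(j,3) + 24·C(j,4).
At j = 9: j = 9, so t_9 = 72 + 1584 + 5040 + 3024 = 9720.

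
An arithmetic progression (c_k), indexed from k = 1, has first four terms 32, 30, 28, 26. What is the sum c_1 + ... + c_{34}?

-34

Common difference d = -2.
c_k = 32 + (k - 1)·(-2).
c_{34} = -34; S = 34·(32 + (-34))/2 = -34.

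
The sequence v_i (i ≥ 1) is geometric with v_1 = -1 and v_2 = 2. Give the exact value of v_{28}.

134217728

Common ratio r = -2.
v_i = (-1)·(-2)^(i-1).
v_{28} = (-1)·(-2)^27 = 134217728.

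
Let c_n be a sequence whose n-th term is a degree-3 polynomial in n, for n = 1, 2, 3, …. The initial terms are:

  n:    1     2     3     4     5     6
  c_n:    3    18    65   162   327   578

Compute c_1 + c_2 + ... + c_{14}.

31073

1st diffs: 15, 47, 97, 165, 251.
2nd diffs: 32, 50, 68, 86.
3rd diffs: 18, 18, 18 (constant).
Newton forward-difference form: c_n = 3 + 15·C(n-1,1) + 32·C(n-1,2) + 18·C(n-1,3).
Continuing: …, 933, 1410, 2027, 2802, …, c_{14} = 7842.
Summing n = 1..14 (14 terms) gives 31073.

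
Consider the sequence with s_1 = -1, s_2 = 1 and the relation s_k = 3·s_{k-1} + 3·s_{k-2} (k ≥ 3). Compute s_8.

513

Compute successive terms:
s_3 = 0, s_4 = 3, s_5 = 9, s_6 = 36, s_7 = 135, s_8 = 513.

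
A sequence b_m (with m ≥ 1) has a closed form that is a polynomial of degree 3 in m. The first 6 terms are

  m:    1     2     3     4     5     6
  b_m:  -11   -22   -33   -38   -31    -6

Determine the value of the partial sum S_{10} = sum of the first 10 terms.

655

1st diffs: -11, -11, -5, 7, 25.
2nd diffs: 0, 6, 12, 18.
3rd diffs: 6, 6, 6 (constant).
Newton forward-difference form: b_m = -11 + (-11)·C(m-1,1) + 6·C(m-1,3).
Continuing: 43, 122, 237, 394.
Summing m = 1..10 (10 terms) gives 655.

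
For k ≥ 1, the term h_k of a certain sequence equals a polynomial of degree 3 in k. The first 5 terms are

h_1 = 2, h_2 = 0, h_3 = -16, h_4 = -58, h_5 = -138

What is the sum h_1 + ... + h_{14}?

-17262

1st diffs: -2, -16, -42, -80.
2nd diffs: -14, -26, -38.
3rd diffs: -12, -12 (constant).
So h_k = -2k^3 + 5k^2 - 3k + 2.
Continuing: …, -268, -460, -726, -1078, …, h_{14} = -4548.
Summing k = 1..14 (14 terms) gives -17262.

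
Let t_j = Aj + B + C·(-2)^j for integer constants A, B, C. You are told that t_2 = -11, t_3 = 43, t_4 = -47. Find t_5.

151

The three given values yield: 2A + B + 4C = -11; 3A + B - 8C = 43; 4A + B + 16C = -47.
Subtracting the first from the second: A - 12C = 54.
Subtracting the second from the third: A + 24C = -90.
Solving: C = -4, A = 6, then B = -7.
So t_j = 6·j + (-7) + (-4)·(-2)^j; at j=5 this is 151.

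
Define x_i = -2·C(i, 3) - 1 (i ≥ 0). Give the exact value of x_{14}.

C(14, 3) = 364, so x_{14} = -729.

-729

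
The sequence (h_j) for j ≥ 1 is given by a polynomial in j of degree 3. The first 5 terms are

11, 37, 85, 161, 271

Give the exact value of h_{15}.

1st diffs: 26, 48, 76, 110.
2nd diffs: 22, 28, 34.
3rd diffs: 6, 6 (constant).
Newton forward-difference form: h_j = 11 + 26·C(j-1,1) + 22·C(j-1,2) + 6·C(j-1,3).
At j = 15: j-1 = 14, so h_{15} = 11 + 364 + 2002 + 2184 = 4561.

4561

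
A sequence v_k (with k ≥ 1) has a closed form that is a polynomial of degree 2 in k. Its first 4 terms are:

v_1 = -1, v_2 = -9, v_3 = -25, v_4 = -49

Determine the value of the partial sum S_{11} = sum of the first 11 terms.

1st diffs: -8, -16, -24.
2nd diffs: -8, -8 (constant).
Newton forward-difference form: v_k = -1 + (-8)·C(k-1,1) + (-8)·C(k-1,2).
Continuing: …, -81, -121, -169, -225, …, v_{11} = -441.
Summing k = 1..11 (11 terms) gives -1771.

-1771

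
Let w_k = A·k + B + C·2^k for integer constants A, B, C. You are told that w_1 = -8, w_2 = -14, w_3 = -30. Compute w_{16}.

-327618

Write the equations: A + B + 2C = -8; 2A + B + 4C = -14; 3A + B + 8C = -30.
Subtracting the first from the second: A + 2C = -6.
Subtracting the second from the third: A + 4C = -16.
Solving: C = -5, A = 4, then B = -2.
Therefore w_{16} = 64 + (-2) + (-5)·65536 = -327618.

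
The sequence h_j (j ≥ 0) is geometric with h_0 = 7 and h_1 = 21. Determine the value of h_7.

15309

Common ratio r = 3.
h_j = 7·3^(j-0).
h_7 = 7·3^7 = 15309.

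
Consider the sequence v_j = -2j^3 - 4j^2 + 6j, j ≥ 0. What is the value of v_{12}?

v_{12} = -2·12^3 - 4·12^2 + 6·12 = -3960.

-3960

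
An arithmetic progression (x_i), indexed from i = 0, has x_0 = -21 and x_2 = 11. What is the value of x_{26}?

395

Common difference d = (11 - (-21)) / (2 - 0) = 16.
x_i = -21 + (i - 0)·16.
x_{26} = -21 + 26·16 = 395.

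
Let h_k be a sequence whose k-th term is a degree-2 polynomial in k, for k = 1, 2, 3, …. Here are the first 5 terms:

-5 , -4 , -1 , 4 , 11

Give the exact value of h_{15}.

191

1st diffs: 1, 3, 5, 7.
2nd diffs: 2, 2, 2 (constant).
So h_k = k^2 - 2k - 4.
Evaluating at k = 15 gives h_{15} = 191.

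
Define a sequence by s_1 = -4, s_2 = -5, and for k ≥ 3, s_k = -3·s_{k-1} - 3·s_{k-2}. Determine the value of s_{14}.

s_3 = 27; s_4 = -66; s_5 = 117; …; s_{11} = -3159; s_{12} = 4131; s_{13} = -2916; s_{14} = -3645.

-3645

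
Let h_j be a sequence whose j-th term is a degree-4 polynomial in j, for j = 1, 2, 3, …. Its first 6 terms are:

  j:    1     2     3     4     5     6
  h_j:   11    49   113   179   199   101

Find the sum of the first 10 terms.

1st diffs: 38, 64, 66, 20, -98.
2nd diffs: 26, 2, -46, -118.
3rd diffs: -24, -48, -72.
4th diffs: -24, -24 (constant).
Newton forward-difference form: h_j = 11 + 38·C(j-1,1) + 26·C(j-1,2) + (-24)·C(j-1,3) + (-24)·C(j-1,4).
Continuing: -211, -857, -1981, -3751.
Summing j = 1..10 (10 terms) gives -6148.

-6148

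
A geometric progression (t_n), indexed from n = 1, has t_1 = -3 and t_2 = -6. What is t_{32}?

-6442450944

Common ratio r = 2.
t_n = (-3)·2^(n-1).
t_{32} = (-3)·2^31 = -6442450944.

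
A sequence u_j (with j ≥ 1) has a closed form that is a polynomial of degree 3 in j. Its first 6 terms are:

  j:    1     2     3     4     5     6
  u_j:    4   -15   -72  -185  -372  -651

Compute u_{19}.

1st diffs: -19, -57, -113, -187, -279.
2nd diffs: -38, -56, -74, -92.
3rd diffs: -18, -18, -18 (constant).
So u_j = -3j^3 - j^2 + 5j + 3.
Evaluating at j = 19 gives u_{19} = -20840.

-20840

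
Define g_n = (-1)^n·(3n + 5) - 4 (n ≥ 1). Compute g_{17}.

(-1)^17 = -1; 3n + 5 at n=17 is 56; so g_{17} = -60.

-60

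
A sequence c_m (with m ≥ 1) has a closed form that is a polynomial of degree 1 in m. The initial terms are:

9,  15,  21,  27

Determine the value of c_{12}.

1st diffs: 6, 6, 6 (constant).
So c_m = 6m + 3.
Evaluating at m = 12 gives c_{12} = 75.

75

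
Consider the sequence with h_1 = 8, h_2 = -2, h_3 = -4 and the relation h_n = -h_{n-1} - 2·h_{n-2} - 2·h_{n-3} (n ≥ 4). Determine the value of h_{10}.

Compute successive terms:
h_4 = -8;  h_5 = 20;  h_6 = 4;  h_7 = -28;  h_8 = -20;  h_9 = 68;  h_{10} = 28.

28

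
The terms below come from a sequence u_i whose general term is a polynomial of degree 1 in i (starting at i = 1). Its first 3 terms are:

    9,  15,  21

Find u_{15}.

1st diffs: 6, 6 (constant).
So u_i = 6i + 3.
Evaluating at i = 15 gives u_{15} = 93.

93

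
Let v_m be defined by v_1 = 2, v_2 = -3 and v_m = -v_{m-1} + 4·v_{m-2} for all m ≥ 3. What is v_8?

Iterate the recurrence:
v_3 = 11, v_4 = -23, v_5 = 67, v_6 = -159, v_7 = 427, v_8 = -1063.

-1063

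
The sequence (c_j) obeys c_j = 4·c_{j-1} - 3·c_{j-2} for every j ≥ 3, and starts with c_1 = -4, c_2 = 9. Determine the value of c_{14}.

Applying the relation repeatedly:
c_3 = 48  c_4 = 165  c_5 = 516  …  c_{11} = 383808  c_{12} = 1151445  c_{13} = 3454356  c_{14} = 10363089.
(Characteristic roots are 3 and 1.)

10363089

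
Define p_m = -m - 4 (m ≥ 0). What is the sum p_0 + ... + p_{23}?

-372

Over m = 0..23: Σm = 276.
Total = (-1)·276 + (-4)·24 = -372.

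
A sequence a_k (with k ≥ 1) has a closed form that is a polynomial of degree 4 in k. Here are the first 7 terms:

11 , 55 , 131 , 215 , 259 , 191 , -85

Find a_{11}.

1st diffs: 44, 76, 84, 44, -68, -276.
2nd diffs: 32, 8, -40, -112, -208.
3rd diffs: -24, -48, -72, -96.
4th diffs: -24, -24, -24 (constant).
So a_k = -k^4 + 6k^3 + 5k^2 + 2k - 1.
Evaluating at k = 11 gives a_{11} = -6029.

-6029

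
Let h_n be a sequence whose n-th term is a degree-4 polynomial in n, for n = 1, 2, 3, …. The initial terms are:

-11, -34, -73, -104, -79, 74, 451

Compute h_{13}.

15817

1st diffs: -23, -39, -31, 25, 153, 377.
2nd diffs: -16, 8, 56, 128, 224.
3rd diffs: 24, 48, 72, 96.
4th diffs: 24, 24, 24 (constant).
Newton forward-difference form: h_n = -11 + (-23)·C(n-1,1) + (-16)·C(n-1,2) + 24·C(n-1,3) + 24·C(n-1,4).
At n = 13: n-1 = 12, so h_{13} = -11 - 276 - 1056 + 5280 + 11880 = 15817.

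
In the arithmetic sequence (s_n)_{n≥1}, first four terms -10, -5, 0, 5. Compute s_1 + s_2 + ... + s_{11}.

165

Common difference d = 5.
s_n = -10 + (n - 1)·5.
s_{11} = 40; S = 11·(-10 + 40)/2 = 165.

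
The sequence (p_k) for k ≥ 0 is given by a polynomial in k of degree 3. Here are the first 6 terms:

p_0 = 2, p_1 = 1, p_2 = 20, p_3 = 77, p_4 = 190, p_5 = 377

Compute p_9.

1st diffs: -1, 19, 57, 113, 187.
2nd diffs: 20, 38, 56, 74.
3rd diffs: 18, 18, 18 (constant).
Newton forward-difference form: p_k = 2 + (-1)·C(k,1) + 20·C(k,2) + 18·C(k,3).
At k = 9: k = 9, so p_9 = 2 - 9 + 720 + 1512 = 2225.

2225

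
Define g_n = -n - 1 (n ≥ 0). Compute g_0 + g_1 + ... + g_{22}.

-276

Over n = 0..22: Σn = 253.
Total = (-1)·253 + (-1)·23 = -276.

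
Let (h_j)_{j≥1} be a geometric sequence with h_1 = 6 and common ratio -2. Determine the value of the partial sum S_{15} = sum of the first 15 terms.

65538

h_j = 6·(-2)^(j-1).
S = 6·((-2)^15 - 1)/(-2 - 1) = 6·(-32768 - 1)/(-3) = 65538.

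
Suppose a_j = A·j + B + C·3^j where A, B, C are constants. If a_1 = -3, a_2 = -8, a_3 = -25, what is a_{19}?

Write the equations: A + B + 3C = -3; 2A + B + 9C = -8; 3A + B + 27C = -25.
Subtracting the first from the second: A + 6C = -5.
Subtracting the second from the third: A + 18C = -17.
Solving: C = -1, A = 1, then B = -1.
Therefore a_{19} = 19 + (-1) + (-1)·1162261467 = -1162261449.

-1162261449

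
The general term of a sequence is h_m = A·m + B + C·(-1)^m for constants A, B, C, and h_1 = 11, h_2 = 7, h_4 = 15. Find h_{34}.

135

Plug in m = 1, 2, 4: A + B - C = 11; 2A + B + C = 7; 4A + B + C = 15.
Subtracting the first from the second: A + 2C = -4.
Subtracting the second from the third: 2A = 8.
Solving: C = -4, A = 4, then B = 3.
So h_m = 4·m + 3 + (-4)·(-1)^m; at m=34 this is 135.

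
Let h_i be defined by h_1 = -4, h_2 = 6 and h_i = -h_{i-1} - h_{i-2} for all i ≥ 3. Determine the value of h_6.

-2

Step forward from the initial values:
h_3 = -2;  h_4 = -4;  h_5 = 6;  h_6 = -2.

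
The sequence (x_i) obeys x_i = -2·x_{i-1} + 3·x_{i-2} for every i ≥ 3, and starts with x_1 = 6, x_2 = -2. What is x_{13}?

1062886

x_3 = 22, x_4 = -50, x_5 = 166, …, x_{10} = -39362, x_{11} = 118102, x_{12} = -354290, x_{13} = 1062886.
(Characteristic roots are 1 and -3.)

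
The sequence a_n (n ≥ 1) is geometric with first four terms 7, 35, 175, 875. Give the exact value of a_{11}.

68359375

Common ratio r = 5.
a_n = 7·5^(n-1).
a_{11} = 7·5^10 = 68359375.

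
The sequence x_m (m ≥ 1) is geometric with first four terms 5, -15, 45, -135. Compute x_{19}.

1937102445

Common ratio r = -3.
x_m = 5·(-3)^(m-1).
x_{19} = 5·(-3)^18 = 1937102445.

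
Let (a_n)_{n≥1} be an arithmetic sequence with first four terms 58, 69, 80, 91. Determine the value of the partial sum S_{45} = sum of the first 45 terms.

13500

Common difference d = 11.
a_n = 58 + (n - 1)·11.
a_{45} = 542; S = 45·(58 + 542)/2 = 13500.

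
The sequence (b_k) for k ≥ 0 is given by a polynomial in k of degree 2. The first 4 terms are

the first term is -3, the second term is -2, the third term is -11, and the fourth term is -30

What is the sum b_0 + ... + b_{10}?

1st diffs: 1, -9, -19.
2nd diffs: -10, -10 (constant).
So b_k = -5k^2 + 6k - 3.
Continuing: …, -59, -98, -147, -206, …, b_{10} = -443.
Summing k = 0..10 (11 terms) gives -1628.

-1628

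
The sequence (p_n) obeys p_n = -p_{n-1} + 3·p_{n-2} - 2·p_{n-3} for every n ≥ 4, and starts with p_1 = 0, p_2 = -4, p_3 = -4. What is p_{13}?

Step forward from the initial values:
p_4 = -8;  p_5 = 4;  p_6 = -20;  p_7 = 48;  p_8 = -116;  p_9 = 300;  p_{10} = -744;  p_{11} = 1876;  p_{12} = -4708;  p_{13} = 11824.

11824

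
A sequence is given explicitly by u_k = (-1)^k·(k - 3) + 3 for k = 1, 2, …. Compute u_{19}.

-13

(-1)^19 = -1; k - 3 at k=19 is 16; so u_{19} = -13.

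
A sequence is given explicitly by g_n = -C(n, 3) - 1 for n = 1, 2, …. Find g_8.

C(8, 3) = 56, so g_8 = -57.

-57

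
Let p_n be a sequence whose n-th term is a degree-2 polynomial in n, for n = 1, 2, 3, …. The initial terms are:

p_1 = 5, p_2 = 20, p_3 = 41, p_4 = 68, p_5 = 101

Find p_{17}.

965

1st diffs: 15, 21, 27, 33.
2nd diffs: 6, 6, 6 (constant).
Newton forward-difference form: p_n = 5 + 15·C(n-1,1) + 6·C(n-1,2).
At n = 17: n-1 = 16, so p_{17} = 5 + 240 + 720 = 965.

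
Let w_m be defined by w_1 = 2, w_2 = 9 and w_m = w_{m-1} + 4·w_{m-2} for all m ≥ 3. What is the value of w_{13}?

Step forward from the initial values:
w_3 = 17  w_4 = 53  w_5 = 121  …  w_{10} = 14013  w_{11} = 35681  w_{12} = 91733  w_{13} = 234457.

234457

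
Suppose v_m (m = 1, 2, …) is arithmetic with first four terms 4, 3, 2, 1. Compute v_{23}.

-18

Common difference d = -1.
v_m = 4 + (m - 1)·(-1).
v_{23} = 4 + 22·(-1) = -18.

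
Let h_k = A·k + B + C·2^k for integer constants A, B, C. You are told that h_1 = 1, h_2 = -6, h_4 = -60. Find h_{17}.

Plug in k = 1, 2, 4: A + B + 2C = 1; 2A + B + 4C = -6; 4A + B + 16C = -60.
Subtracting the first from the second: A + 2C = -7.
Subtracting the second from the third: 2A + 12C = -54.
Solving: C = -5, A = 3, then B = 8.
Hence h_{17} = 3·17 + 8 + (-5)·131072 = -655301.

-655301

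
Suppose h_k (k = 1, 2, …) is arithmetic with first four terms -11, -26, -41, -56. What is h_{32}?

-476

Common difference d = -15.
h_k = -11 + (k - 1)·(-15).
h_{32} = -11 + 31·(-15) = -476.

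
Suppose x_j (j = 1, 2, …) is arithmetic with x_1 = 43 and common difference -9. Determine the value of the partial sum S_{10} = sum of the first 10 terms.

25

x_j = 43 + (j - 1)·(-9).
x_{10} = -38; S = 10·(43 + (-38))/2 = 25.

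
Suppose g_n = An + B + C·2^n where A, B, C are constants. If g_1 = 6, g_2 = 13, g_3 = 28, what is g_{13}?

Plug in n = 1, 2, 3: A + B + 2C = 6; 2A + B + 4C = 13; 3A + B + 8C = 28.
Subtracting the first from the second: A + 2C = 7.
Subtracting the second from the third: A + 4C = 15.
Solving: C = 4, A = -1, then B = -1.
So g_n = -1·n + (-1) + 4·2^n; at n=13 this is 32754.

32754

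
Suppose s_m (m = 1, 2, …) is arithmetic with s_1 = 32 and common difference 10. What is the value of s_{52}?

542

s_m = 32 + (m - 1)·10.
s_{52} = 32 + 51·10 = 542.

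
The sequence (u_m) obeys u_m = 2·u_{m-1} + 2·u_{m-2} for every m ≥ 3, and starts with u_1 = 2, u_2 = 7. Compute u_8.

2776

Step forward from the initial values:
u_3 = 18  u_4 = 50  u_5 = 136  u_6 = 372  u_7 = 1016  u_8 = 2776.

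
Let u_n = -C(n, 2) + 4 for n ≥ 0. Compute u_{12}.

-62

C(12, 2) = 66, so u_{12} = -62.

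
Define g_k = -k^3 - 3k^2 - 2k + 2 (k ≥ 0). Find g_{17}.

-5812

g_{17} = -1·17^3 - 3·17^2 - 2·17 + 2 = -5812.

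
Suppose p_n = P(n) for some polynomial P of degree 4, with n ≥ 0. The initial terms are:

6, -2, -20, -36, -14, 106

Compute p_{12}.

13770

1st diffs: -8, -18, -16, 22, 120.
2nd diffs: -10, 2, 38, 98.
3rd diffs: 12, 36, 60.
4th diffs: 24, 24 (constant).
So p_n = n^4 - 4n^3 - 5n + 6.
Evaluating at n = 12 gives p_{12} = 13770.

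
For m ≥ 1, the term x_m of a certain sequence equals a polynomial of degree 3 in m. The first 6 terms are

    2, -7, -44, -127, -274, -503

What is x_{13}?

-5914

1st diffs: -9, -37, -83, -147, -229.
2nd diffs: -28, -46, -64, -82.
3rd diffs: -18, -18, -18 (constant).
So x_m = -3m^3 + 4m^2 + 1.
Evaluating at m = 13 gives x_{13} = -5914.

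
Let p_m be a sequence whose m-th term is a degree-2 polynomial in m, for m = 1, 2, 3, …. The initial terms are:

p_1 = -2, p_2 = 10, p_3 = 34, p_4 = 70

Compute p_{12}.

1st diffs: 12, 24, 36.
2nd diffs: 12, 12 (constant).
So p_m = 6m^2 - 6m - 2.
Evaluating at m = 12 gives p_{12} = 790.

790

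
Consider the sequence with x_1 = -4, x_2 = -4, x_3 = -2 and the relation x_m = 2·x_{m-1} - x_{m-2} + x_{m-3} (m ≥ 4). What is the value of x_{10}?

-162

Applying the relation repeatedly:
x_4 = -4, x_5 = -10, x_6 = -18, x_7 = -30, x_8 = -52, x_9 = -92, x_{10} = -162.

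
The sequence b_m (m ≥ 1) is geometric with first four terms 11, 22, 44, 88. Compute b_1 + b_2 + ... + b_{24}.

Common ratio r = 2.
b_m = 11·2^(m-1).
S = 11·(2^24 - 1)/(2 - 1) = 11·(16777216 - 1)/(1) = 184549365.

184549365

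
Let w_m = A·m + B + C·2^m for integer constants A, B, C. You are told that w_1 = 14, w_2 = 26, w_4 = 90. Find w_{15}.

At m = 1, 2, 4: A + B + 2C = 14; 2A + B + 4C = 26; 4A + B + 16C = 90.
Subtracting the first from the second: A + 2C = 12.
Subtracting the second from the third: 2A + 12C = 64.
Solving: C = 5, A = 2, then B = 2.
Hence w_{15} = 2·15 + 2 + 5·32768 = 163872.

163872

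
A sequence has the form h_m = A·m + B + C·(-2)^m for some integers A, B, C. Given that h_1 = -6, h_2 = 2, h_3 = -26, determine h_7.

-282

Write the equations: A + B - 2C = -6; 2A + B + 4C = 2; 3A + B - 8C = -26.
Subtracting the first from the second: A + 6C = 8.
Subtracting the second from the third: A - 12C = -28.
Solving: C = 2, A = -4, then B = 2.
Therefore h_7 = -28 + 2 + 2·(-128) = -282.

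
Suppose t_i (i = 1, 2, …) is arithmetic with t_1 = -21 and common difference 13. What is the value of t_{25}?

t_i = -21 + (i - 1)·13.
t_{25} = -21 + 24·13 = 291.

291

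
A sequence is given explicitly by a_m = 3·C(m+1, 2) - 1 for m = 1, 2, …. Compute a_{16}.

407

C(17, 2) = 136, so a_{16} = 407.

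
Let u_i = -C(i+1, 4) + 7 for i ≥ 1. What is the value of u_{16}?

C(17, 4) = 2380, so u_{16} = -2373.

-2373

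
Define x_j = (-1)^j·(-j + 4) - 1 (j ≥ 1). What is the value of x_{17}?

12

(-1)^17 = -1; -j + 4 at j=17 is -13; so x_{17} = 12.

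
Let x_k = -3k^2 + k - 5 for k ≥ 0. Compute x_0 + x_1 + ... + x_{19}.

-7320

Over k = 0..19: Σk = 190, Σk² = 2470.
Total = (-3)·2470 + (1)·190 + (-5)·20 = -7320.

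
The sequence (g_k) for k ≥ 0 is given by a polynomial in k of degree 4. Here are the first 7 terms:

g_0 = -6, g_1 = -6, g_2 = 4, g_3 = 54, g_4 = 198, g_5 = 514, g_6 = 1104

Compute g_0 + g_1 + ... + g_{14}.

1st diffs: 0, 10, 50, 144, 316, 590.
2nd diffs: 10, 40, 94, 172, 274.
3rd diffs: 30, 54, 78, 102.
4th diffs: 24, 24, 24 (constant).
Newton forward-difference form: g_k = -6 + 10·C(k,2) + 30·C(k,3) + 24·C(k,4).
Continuing: …, 2094, 3634, 5898, 9084, …, g_{14} = 35848.
Summing k = 0..14 (15 terms) gives 117482.

117482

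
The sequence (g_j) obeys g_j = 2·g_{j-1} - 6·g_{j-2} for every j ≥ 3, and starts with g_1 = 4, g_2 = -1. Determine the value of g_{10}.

Iterate the recurrence:
g_3 = -26; g_4 = -46; g_5 = 64; g_6 = 404; g_7 = 424; g_8 = -1576; g_9 = -5696; g_{10} = -1936.

-1936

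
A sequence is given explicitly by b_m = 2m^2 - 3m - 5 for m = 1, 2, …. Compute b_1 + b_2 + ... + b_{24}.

Over m = 1..24: Σm = 300, Σm² = 4900.
Total = (2)·4900 + (-3)·300 + (-5)·24 = 8780.

8780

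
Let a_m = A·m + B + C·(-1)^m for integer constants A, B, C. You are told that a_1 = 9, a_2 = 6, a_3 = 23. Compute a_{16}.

104

At m = 1, 2, 3: A + B - C = 9; 2A + B + C = 6; 3A + B - C = 23.
Subtracting the first from the second: A + 2C = -3.
Subtracting the second from the third: A - 2C = 17.
Solving: C = -5, A = 7, then B = -3.
So a_m = 7·m + (-3) + (-5)·(-1)^m; at m=16 this is 104.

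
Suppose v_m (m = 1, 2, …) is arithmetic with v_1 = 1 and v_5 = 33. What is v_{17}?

129

Common difference d = (33 - 1) / (5 - 1) = 8.
v_m = 1 + (m - 1)·8.
v_{17} = 1 + 16·8 = 129.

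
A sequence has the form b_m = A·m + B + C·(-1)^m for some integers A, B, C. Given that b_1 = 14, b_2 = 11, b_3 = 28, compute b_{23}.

Write the equations: A + B - C = 14; 2A + B + C = 11; 3A + B - C = 28.
Subtracting the first from the second: A + 2C = -3.
Subtracting the second from the third: A - 2C = 17.
Solving: C = -5, A = 7, then B = 2.
Hence b_{23} = 7·23 + 2 + (-5)·(-1) = 168.

168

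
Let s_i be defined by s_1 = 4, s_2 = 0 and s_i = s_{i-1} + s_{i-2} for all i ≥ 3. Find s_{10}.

84

Step forward from the initial values:
s_3 = 4;  s_4 = 4;  s_5 = 8;  s_6 = 12;  s_7 = 20;  s_8 = 32;  s_9 = 52;  s_{10} = 84.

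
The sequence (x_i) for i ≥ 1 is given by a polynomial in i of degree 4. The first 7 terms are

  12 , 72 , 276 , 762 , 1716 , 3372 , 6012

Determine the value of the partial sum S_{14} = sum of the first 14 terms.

292278

1st diffs: 60, 204, 486, 954, 1656, 2640.
2nd diffs: 144, 282, 468, 702, 984.
3rd diffs: 138, 186, 234, 282.
4th diffs: 48, 48, 48 (constant).
So x_i = 2i^4 + 3i^3 + 4i^2 - 3i + 6.
Continuing: …, 9966, 15612, 23376, 33732, …, x_{14} = 85812.
Summing i = 1..14 (14 terms) gives 292278.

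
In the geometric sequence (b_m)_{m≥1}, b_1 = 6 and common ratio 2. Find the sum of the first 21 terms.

b_m = 6·2^(m-1).
S = 6·(2^21 - 1)/(2 - 1) = 6·(2097152 - 1)/(1) = 12582906.

12582906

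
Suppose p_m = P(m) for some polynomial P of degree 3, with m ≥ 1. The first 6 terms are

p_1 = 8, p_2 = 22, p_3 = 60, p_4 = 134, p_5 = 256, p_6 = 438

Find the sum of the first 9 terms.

1st diffs: 14, 38, 74, 122, 182.
2nd diffs: 24, 36, 48, 60.
3rd diffs: 12, 12, 12 (constant).
Newton forward-difference form: p_m = 8 + 14·C(m-1,1) + 24·C(m-1,2) + 12·C(m-1,3).
Continuing: 692, 1030, 1464.
Summing m = 1..9 (9 terms) gives 4104.

4104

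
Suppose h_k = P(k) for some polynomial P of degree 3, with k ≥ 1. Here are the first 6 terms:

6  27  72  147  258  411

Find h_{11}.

1st diffs: 21, 45, 75, 111, 153.
2nd diffs: 24, 30, 36, 42.
3rd diffs: 6, 6, 6 (constant).
Newton forward-difference form: h_k = 6 + 21·C(k-1,1) + 24·C(k-1,2) + 6·C(k-1,3).
At k = 11: k-1 = 10, so h_{11} = 6 + 210 + 1080 + 720 = 2016.

2016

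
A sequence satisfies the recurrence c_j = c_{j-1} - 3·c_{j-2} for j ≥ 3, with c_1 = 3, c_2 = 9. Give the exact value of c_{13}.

Step forward from the initial values:
c_3 = 0  c_4 = -27  c_5 = -27  …  c_{10} = -351  c_{11} = 945  c_{12} = 1998  c_{13} = -837.

-837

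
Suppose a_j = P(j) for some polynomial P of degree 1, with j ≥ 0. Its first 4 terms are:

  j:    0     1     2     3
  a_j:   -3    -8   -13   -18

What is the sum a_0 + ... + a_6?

-126

1st diffs: -5, -5, -5 (constant).
So a_j = -5j - 3.
Continuing: -23, -28, -33.
Summing j = 0..6 (7 terms) gives -126.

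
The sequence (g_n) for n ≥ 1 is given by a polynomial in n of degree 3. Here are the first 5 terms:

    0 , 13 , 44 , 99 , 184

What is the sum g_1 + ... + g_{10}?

4005

1st diffs: 13, 31, 55, 85.
2nd diffs: 18, 24, 30.
3rd diffs: 6, 6 (constant).
Newton forward-difference form: g_n = 13·C(n-1,1) + 18·C(n-1,2) + 6·C(n-1,3).
Continuing: …, 305, 468, 679, 944, …, g_{10} = 1269.
Summing n = 1..10 (10 terms) gives 4005.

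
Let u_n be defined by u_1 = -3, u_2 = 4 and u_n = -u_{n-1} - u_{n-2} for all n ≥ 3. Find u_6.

-1

Compute successive terms:
u_3 = -1; u_4 = -3; u_5 = 4; u_6 = -1.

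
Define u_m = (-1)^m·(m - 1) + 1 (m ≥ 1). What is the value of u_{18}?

(-1)^18 = 1; m - 1 at m=18 is 17; so u_{18} = 18.

18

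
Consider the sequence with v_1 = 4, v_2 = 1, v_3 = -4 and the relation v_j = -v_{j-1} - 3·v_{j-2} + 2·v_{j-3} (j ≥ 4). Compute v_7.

43

Iterate the recurrence:
v_4 = 9  v_5 = 5  v_6 = -40  v_7 = 43.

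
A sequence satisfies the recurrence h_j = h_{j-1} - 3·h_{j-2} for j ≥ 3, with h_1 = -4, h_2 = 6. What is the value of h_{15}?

-13662

Step forward from the initial values:
h_3 = 18;  h_4 = 0;  h_5 = -54;  …;  h_{12} = 1890;  h_{13} = 3996;  h_{14} = -1674;  h_{15} = -13662.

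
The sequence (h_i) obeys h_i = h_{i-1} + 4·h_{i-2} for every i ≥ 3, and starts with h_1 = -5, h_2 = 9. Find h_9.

349

Compute successive terms:
h_3 = -11; h_4 = 25; h_5 = -19; h_6 = 81; h_7 = 5; h_8 = 329; h_9 = 349.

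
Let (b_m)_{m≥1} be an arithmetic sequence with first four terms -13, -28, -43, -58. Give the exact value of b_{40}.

-598

Common difference d = -15.
b_m = -13 + (m - 1)·(-15).
b_{40} = -13 + 39·(-15) = -598.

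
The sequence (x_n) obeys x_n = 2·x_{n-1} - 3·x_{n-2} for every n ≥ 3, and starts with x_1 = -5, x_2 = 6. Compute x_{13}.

Iterate the recurrence:
x_3 = 27  x_4 = 36  x_5 = -9  …  x_{10} = 1278  x_{11} = 963  x_{12} = -1908  x_{13} = -6705.

-6705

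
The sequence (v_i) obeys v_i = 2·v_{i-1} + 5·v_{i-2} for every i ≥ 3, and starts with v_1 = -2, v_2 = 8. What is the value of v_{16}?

121304572

Compute successive terms:
v_3 = 6; v_4 = 52; v_5 = 134; …; v_{13} = 2955094; v_{14} = 10194848; v_{15} = 35165166; v_{16} = 121304572.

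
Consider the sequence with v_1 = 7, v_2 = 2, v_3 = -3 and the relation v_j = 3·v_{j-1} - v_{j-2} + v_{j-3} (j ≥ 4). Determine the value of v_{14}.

-71168

Compute successive terms:
v_4 = -4; v_5 = -7; v_6 = -20; …; v_{11} = -3351; v_{12} = -9280; v_{13} = -25699; v_{14} = -71168.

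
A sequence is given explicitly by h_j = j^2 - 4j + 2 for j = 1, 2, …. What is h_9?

47

h_9 = 1·9^2 - 4·9 + 2 = 47.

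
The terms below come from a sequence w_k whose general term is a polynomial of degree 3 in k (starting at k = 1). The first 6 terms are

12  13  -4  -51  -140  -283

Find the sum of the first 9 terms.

1st diffs: 1, -17, -47, -89, -143.
2nd diffs: -18, -30, -42, -54.
3rd diffs: -12, -12, -12 (constant).
So w_k = -2k^3 + 3k^2 + 6k + 5.
Continuing: -492, -779, -1156.
Summing k = 1..9 (9 terms) gives -2880.

-2880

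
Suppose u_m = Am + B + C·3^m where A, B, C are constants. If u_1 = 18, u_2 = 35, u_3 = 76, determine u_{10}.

118155

At m = 1, 2, 3: A + B + 3C = 18; 2A + B + 9C = 35; 3A + B + 27C = 76.
Subtracting the first from the second: A + 6C = 17.
Subtracting the second from the third: A + 18C = 41.
Solving: C = 2, A = 5, then B = 7.
Therefore u_{10} = 50 + 7 + 2·59049 = 118155.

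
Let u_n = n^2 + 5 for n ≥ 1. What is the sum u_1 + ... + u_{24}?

Over n = 1..24: Σn = 300, Σn² = 4900.
Total = (1)·4900 + (5)·24 = 5020.

5020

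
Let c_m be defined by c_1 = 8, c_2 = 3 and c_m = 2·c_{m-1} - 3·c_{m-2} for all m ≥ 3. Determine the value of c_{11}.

Compute successive terms:
c_3 = -18, c_4 = -45, c_5 = -36, c_6 = 63, c_7 = 234, c_8 = 279, c_9 = -144, c_{10} = -1125, c_{11} = -1818.

-1818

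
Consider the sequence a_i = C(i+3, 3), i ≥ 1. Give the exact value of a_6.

84

C(9, 3) = 84, so a_6 = 84.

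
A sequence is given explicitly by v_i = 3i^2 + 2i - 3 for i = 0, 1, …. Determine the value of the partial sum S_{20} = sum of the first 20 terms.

7730

Over i = 0..19: Σi = 190, Σi² = 2470.
Total = (3)·2470 + (2)·190 + (-3)·20 = 7730.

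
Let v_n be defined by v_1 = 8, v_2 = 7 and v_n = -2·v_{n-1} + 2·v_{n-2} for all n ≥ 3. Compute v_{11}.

-7648

v_3 = 2; v_4 = 10; v_5 = -16; v_6 = 52; v_7 = -136; v_8 = 376; v_9 = -1024; v_{10} = 2800; v_{11} = -7648.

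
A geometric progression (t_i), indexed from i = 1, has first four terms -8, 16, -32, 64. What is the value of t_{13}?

-32768

Common ratio r = -2.
t_i = (-8)·(-2)^(i-1).
t_{13} = (-8)·(-2)^12 = -32768.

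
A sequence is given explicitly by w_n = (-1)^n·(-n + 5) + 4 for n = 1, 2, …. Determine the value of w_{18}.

-9

(-1)^18 = 1; -n + 5 at n=18 is -13; so w_{18} = -9.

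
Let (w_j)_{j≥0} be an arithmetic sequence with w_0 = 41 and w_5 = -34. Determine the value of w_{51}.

-724

Common difference d = (-34 - 41) / (5 - 0) = -15.
w_j = 41 + (j - 0)·(-15).
w_{51} = 41 + 51·(-15) = -724.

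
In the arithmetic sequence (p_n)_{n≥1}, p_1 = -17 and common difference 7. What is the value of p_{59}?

389

p_n = -17 + (n - 1)·7.
p_{59} = -17 + 58·7 = 389.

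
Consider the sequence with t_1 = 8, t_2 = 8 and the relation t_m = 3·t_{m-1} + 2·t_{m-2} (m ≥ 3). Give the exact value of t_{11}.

Iterate the recurrence:
t_3 = 40, t_4 = 136, t_5 = 488, t_6 = 1736, t_7 = 6184, t_8 = 22024, t_9 = 78440, t_{10} = 279368, t_{11} = 994984.

994984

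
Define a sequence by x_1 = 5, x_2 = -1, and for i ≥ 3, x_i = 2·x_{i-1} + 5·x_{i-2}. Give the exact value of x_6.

599

x_3 = 23, x_4 = 41, x_5 = 197, x_6 = 599.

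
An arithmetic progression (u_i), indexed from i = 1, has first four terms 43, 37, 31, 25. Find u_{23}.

Common difference d = -6.
u_i = 43 + (i - 1)·(-6).
u_{23} = 43 + 22·(-6) = -89.

-89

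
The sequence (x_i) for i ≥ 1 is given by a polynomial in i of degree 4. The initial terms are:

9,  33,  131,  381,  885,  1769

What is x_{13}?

1st diffs: 24, 98, 250, 504, 884.
2nd diffs: 74, 152, 254, 380.
3rd diffs: 78, 102, 126.
4th diffs: 24, 24 (constant).
Newton forward-difference form: x_i = 9 + 24·C(i-1,1) + 74·C(i-1,2) + 78·C(i-1,3) + 24·C(i-1,4).
At i = 13: i-1 = 12, so x_{13} = 9 + 288 + 4884 + 17160 + 11880 = 34221.

34221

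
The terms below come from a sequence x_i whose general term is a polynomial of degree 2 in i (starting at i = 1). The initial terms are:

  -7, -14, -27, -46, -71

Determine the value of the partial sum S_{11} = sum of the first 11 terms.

1st diffs: -7, -13, -19, -25.
2nd diffs: -6, -6, -6 (constant).
Newton forward-difference form: x_i = -7 + (-7)·C(i-1,1) + (-6)·C(i-1,2).
Continuing: …, -102, -139, -182, -231, …, x_{11} = -347.
Summing i = 1..11 (11 terms) gives -1452.

-1452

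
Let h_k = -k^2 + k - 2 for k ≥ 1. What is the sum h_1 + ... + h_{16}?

Over k = 1..16: Σk = 136, Σk² = 1496.
Total = (-1)·1496 + (1)·136 + (-2)·16 = -1392.

-1392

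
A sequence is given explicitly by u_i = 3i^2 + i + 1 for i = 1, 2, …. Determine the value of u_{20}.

1221

u_{20} = 3·20^2 + 1·20 + 1 = 1221.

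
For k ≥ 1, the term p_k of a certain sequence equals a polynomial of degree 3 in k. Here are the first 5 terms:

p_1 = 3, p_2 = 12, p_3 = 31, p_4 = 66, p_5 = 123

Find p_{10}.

1st diffs: 9, 19, 35, 57.
2nd diffs: 10, 16, 22.
3rd diffs: 6, 6 (constant).
So p_k = k^3 - k^2 + 5k - 2.
Evaluating at k = 10 gives p_{10} = 948.

948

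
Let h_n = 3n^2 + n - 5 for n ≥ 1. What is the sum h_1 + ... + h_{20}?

Over n = 1..20: Σn = 210, Σn² = 2870.
Total = (3)·2870 + (1)·210 + (-5)·20 = 8720.

8720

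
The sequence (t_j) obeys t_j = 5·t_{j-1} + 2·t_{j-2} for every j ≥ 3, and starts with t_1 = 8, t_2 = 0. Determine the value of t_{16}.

Step forward from the initial values:
t_3 = 16;  t_4 = 80;  t_5 = 432;  …;  t_{13} = 299646512;  t_{14} = 1609785360;  t_{15} = 8648219824;  t_{16} = 46460669840.

46460669840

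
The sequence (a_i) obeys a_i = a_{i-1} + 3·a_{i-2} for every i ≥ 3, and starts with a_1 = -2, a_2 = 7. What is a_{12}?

Iterate the recurrence:
a_3 = 1, a_4 = 22, a_5 = 25, a_6 = 91, a_7 = 166, a_8 = 439, a_9 = 937, a_{10} = 2254, a_{11} = 5065, a_{12} = 11827.

11827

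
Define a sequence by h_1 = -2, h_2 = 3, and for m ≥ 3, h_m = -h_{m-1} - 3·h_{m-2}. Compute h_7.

-42

Applying the relation repeatedly:
h_3 = 3; h_4 = -12; h_5 = 3; h_6 = 33; h_7 = -42.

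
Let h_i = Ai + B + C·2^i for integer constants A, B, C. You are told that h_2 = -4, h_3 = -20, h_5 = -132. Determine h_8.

Plug in i = 2, 3, 5: 2A + B + 4C = -4; 3A + B + 8C = -20; 5A + B + 32C = -132.
Subtracting the first from the second: A + 4C = -16.
Subtracting the second from the third: 2A + 24C = -112.
Solving: C = -5, A = 4, then B = 8.
Therefore h_8 = 32 + 8 + (-5)·256 = -1240.

-1240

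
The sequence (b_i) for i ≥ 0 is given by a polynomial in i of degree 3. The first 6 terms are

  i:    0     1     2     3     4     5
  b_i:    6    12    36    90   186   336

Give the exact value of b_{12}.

3906

1st diffs: 6, 24, 54, 96, 150.
2nd diffs: 18, 30, 42, 54.
3rd diffs: 12, 12, 12 (constant).
Newton forward-difference form: b_i = 6 + 6·C(i,1) + 18·C(i,2) + 12·C(i,3).
At i = 12: i = 12, so b_{12} = 6 + 72 + 1188 + 2640 = 3906.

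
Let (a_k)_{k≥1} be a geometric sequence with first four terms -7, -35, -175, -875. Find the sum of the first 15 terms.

Common ratio r = 5.
a_k = (-7)·5^(k-1).
S = (-7)·(5^15 - 1)/(5 - 1) = (-7)·(30517578125 - 1)/(4) = -53405761717.

-53405761717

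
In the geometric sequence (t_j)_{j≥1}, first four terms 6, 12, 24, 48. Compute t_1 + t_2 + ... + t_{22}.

25165818

Common ratio r = 2.
t_j = 6·2^(j-1).
S = 6·(2^22 - 1)/(2 - 1) = 6·(4194304 - 1)/(1) = 25165818.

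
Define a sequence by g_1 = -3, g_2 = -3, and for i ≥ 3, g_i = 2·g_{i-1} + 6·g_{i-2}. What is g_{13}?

Iterate the recurrence:
g_3 = -24;  g_4 = -66;  g_5 = -276;  …;  g_{10} = -170544;  g_{11} = -622464;  g_{12} = -2268192;  g_{13} = -8271168.

-8271168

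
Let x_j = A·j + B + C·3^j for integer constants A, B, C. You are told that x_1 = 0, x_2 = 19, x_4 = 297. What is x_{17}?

516560560

Write the equations: A + B + 3C = 0; 2A + B + 9C = 19; 4A + B + 81C = 297.
Subtracting the first from the second: A + 6C = 19.
Subtracting the second from the third: 2A + 72C = 278.
Solving: C = 4, A = -5, then B = -7.
Hence x_{17} = -5·17 + (-7) + 4·129140163 = 516560560.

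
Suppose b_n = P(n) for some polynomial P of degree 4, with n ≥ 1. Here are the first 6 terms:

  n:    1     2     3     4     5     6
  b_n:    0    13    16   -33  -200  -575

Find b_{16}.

1st diffs: 13, 3, -49, -167, -375.
2nd diffs: -10, -52, -118, -208.
3rd diffs: -42, -66, -90.
4th diffs: -24, -24 (constant).
Newton forward-difference form: b_n = 13·C(n-1,1) + (-10)·C(n-1,2) + (-42)·C(n-1,3) + (-24)·C(n-1,4).
At n = 16: n-1 = 15, so b_{16} = 195 - 1050 - 19110 - 32760 = -52725.

-52725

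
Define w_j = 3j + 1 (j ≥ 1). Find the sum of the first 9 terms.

Over j = 1..9: Σj = 45.
Total = (3)·45 + (1)·9 = 144.

144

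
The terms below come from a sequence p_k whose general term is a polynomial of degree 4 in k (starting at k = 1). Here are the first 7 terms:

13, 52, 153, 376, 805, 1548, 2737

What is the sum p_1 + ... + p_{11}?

1st diffs: 39, 101, 223, 429, 743, 1189.
2nd diffs: 62, 122, 206, 314, 446.
3rd diffs: 60, 84, 108, 132.
4th diffs: 24, 24, 24 (constant).
Newton forward-difference form: p_k = 13 + 39·C(k-1,1) + 62·C(k-1,2) + 60·C(k-1,3) + 24·C(k-1,4).
Continuing: 4528, 7101, 10660, 15433.
Summing k = 1..11 (11 terms) gives 43406.

43406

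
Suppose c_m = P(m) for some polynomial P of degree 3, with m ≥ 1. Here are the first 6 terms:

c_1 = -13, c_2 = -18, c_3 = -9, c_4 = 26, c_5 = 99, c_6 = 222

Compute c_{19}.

1st diffs: -5, 9, 35, 73, 123.
2nd diffs: 14, 26, 38, 50.
3rd diffs: 12, 12, 12 (constant).
Newton forward-difference form: c_m = -13 + (-5)·C(m-1,1) + 14·C(m-1,2) + 12·C(m-1,3).
At m = 19: m-1 = 18, so c_{19} = -13 - 90 + 2142 + 9792 = 11831.

11831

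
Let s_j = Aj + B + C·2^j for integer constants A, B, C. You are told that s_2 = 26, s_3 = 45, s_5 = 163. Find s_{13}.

The three given values yield: 2A + B + 4C = 26; 3A + B + 8C = 45; 5A + B + 32C = 163.
Subtracting the first from the second: A + 4C = 19.
Subtracting the second from the third: 2A + 24C = 118.
Solving: C = 5, A = -1, then B = 8.
So s_j = -1·j + 8 + 5·2^j; at j=13 this is 40955.

40955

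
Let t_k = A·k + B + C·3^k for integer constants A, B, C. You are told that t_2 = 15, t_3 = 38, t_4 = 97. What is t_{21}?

Plug in k = 2, 3, 4: 2A + B + 9C = 15; 3A + B + 27C = 38; 4A + B + 81C = 97.
Subtracting the first from the second: A + 18C = 23.
Subtracting the second from the third: A + 54C = 59.
Solving: C = 1, A = 5, then B = -4.
Hence t_{21} = 5·21 + (-4) + 1·10460353203 = 10460353304.

10460353304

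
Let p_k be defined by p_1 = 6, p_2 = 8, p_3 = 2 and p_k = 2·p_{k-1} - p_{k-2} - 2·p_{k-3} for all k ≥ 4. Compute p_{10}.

p_4 = -16, p_5 = -50, p_6 = -88, p_7 = -94, p_8 = 0, p_9 = 270, p_{10} = 728.

728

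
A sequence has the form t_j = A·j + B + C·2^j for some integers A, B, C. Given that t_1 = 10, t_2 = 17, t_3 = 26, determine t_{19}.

524386

At j = 1, 2, 3: A + B + 2C = 10; 2A + B + 4C = 17; 3A + B + 8C = 26.
Subtracting the first from the second: A + 2C = 7.
Subtracting the second from the third: A + 4C = 9.
Solving: C = 1, A = 5, then B = 3.
So t_j = 5·j + 3 + 1·2^j; at j=19 this is 524386.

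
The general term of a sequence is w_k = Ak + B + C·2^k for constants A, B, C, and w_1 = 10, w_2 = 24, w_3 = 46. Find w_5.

154

Plug in k = 1, 2, 3: A + B + 2C = 10; 2A + B + 4C = 24; 3A + B + 8C = 46.
Subtracting the first from the second: A + 2C = 14.
Subtracting the second from the third: A + 4C = 22.
Solving: C = 4, A = 6, then B = -4.
So w_k = 6·k + (-4) + 4·2^k; at k=5 this is 154.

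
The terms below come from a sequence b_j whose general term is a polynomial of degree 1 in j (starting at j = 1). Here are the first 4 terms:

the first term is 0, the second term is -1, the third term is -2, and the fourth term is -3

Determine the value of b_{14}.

1st diffs: -1, -1, -1 (constant).
So b_j = -j + 1.
Evaluating at j = 14 gives b_{14} = -13.

-13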